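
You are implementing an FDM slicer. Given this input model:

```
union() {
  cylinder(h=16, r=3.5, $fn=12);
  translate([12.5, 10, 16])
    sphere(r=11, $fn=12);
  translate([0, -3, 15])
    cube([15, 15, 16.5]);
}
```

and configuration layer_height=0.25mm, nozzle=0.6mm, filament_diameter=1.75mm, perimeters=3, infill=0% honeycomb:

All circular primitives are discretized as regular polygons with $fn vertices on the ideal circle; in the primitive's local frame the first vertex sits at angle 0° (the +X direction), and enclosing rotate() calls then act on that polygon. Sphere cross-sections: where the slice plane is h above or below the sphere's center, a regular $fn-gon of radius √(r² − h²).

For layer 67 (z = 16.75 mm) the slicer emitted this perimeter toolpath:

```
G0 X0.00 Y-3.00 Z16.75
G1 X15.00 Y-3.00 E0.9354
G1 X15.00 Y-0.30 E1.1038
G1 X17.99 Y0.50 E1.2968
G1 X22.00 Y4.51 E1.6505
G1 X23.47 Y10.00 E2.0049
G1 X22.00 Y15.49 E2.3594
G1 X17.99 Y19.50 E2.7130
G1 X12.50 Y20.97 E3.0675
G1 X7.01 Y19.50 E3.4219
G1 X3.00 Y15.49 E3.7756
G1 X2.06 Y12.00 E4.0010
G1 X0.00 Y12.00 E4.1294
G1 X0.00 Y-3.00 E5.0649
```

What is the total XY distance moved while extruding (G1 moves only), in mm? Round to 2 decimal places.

81.22 mm

Sum the Euclidean lengths of each G1 segment: total = 81.22 mm.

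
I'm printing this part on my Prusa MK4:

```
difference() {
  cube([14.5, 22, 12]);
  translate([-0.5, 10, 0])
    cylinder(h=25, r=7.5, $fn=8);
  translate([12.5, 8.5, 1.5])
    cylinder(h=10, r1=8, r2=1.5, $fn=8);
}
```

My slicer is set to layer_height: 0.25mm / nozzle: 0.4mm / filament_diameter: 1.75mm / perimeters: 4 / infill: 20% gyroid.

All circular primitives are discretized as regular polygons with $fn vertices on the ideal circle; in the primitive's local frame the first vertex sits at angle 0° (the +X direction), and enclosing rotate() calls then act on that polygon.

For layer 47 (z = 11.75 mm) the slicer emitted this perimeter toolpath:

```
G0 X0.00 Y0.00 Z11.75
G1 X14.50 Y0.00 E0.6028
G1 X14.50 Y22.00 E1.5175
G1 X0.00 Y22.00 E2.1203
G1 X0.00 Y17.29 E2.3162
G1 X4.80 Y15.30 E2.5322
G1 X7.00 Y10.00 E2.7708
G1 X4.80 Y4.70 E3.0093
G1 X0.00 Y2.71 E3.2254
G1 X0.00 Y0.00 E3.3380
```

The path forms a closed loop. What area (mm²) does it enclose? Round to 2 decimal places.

Apply the shoelace formula to the sequence of (X, Y) vertices; enclosed area = 246.91 mm².

246.91 mm²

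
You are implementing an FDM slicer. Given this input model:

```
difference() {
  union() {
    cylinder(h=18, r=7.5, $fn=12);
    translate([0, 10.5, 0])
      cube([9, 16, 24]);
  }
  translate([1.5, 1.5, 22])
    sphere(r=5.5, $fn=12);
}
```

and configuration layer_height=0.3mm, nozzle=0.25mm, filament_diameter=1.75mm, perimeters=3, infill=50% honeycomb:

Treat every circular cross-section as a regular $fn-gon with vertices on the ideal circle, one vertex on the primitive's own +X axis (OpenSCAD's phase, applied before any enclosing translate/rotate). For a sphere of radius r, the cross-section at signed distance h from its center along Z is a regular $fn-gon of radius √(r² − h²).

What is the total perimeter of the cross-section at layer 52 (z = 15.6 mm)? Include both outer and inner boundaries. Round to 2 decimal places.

96.59 mm

At z = 15.6 mm: the cylinder: section is a regular 12-gon, circumradius r=7.5 (perimeter = 2·12·7.500·sin(180°/12) = 46.59 mm); the 9×16 cube at (0, 10.5) contributes its full rectangle (perimeter 50.00 mm); Combining (union): the 2 present regions are separate (no shared area or edge), so areas and boundary lengths simply add and each stays a separate island — boundary = 96.59 mm; the sphere at (1.5, 1.5) is absent (|z−center|=6.400 > r=5.5); Subtracting the remaining from the first: none of the subtracted shapes is present at this height, so that combined region is unchanged — boundary = 96.59 mm. Overall, the cross-section has 2 separate islands. Total boundary length (outer) = 96.59 mm.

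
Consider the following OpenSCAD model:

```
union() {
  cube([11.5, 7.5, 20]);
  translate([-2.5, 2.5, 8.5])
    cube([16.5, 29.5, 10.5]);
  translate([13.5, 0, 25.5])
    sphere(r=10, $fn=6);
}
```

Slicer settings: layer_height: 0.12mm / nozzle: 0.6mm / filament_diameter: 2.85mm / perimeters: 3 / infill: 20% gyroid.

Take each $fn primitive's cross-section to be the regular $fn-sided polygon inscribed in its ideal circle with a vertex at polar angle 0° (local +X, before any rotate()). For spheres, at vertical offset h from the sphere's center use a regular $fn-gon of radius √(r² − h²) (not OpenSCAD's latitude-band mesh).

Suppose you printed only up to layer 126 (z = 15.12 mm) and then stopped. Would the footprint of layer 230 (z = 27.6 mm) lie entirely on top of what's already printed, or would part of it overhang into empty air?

Compare the two slices. At z = 15.12: the 11.5×7.5 cube contributes its full rectangle (area 86.25 mm²); the cube at (-2.5, 2.5) (footprint 16.5×29.5) is included at this height (area 486.75 mm²); the sphere at (13.5, 0) is absent (|z−center|=10.380 > r=10); Merging all regions: the regions partially overlap — summed areas 573.00 mm² minus the doubly-counted overlap 57.50 mm² gives 515.50 mm² — area = 515.50 mm². At z = 27.6: the cube does not reach this height (z outside [0, 20]); the cube at (-2.5, 2.5) is absent (z outside [8.5, 19]); the r=10 sphere at (13.5, 0) slices to a regular 6-gon of circumradius 9.777 (√(r²−h²) with h=2.1 from center) (area = (6/2)·9.777²·sin(360°/6) = 248.35 mm²); Combining (union): only the r=10 sphere at (13.5, 0) is present, so the union is just that shape — area = 248.35 mm². Checking containment: at z = 27.6 the cross-section extends beyond the z = 15.12 cross-section by about 188.28 mm².

part overhangs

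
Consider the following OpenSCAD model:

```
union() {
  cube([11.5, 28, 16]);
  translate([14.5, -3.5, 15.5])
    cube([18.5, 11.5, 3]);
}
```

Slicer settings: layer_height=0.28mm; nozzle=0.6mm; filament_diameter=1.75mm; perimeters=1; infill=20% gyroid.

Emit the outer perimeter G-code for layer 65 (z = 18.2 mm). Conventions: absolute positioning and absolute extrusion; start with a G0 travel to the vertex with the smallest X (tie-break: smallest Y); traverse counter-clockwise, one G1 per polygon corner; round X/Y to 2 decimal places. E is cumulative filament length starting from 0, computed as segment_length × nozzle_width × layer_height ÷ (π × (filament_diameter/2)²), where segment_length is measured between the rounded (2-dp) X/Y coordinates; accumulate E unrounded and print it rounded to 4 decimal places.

G0 X14.50 Y-3.50 Z18.20
G1 X33.00 Y-3.50 E1.2922
G1 X33.00 Y8.00 E2.0954
G1 X14.50 Y8.00 E3.3875
G1 X14.50 Y-3.50 E4.1908

At z = 18.2 mm: the cube does not reach this height (z outside [0, 16]); the cube at (14.5, -3.5) is present — its section is the full 18.5×11.5 rectangle; Merging all regions: only the 18.5×11.5 cube at (14.5, -3.5) is present, so the union is just that shape — 1 connected region. The outline is a single polygon with 4 vertices. Extrusion per mm of travel: 0.6 × 0.28 / (π × 0.875²) = 0.069846. Accumulating E over each segment gives final E = 4.1908.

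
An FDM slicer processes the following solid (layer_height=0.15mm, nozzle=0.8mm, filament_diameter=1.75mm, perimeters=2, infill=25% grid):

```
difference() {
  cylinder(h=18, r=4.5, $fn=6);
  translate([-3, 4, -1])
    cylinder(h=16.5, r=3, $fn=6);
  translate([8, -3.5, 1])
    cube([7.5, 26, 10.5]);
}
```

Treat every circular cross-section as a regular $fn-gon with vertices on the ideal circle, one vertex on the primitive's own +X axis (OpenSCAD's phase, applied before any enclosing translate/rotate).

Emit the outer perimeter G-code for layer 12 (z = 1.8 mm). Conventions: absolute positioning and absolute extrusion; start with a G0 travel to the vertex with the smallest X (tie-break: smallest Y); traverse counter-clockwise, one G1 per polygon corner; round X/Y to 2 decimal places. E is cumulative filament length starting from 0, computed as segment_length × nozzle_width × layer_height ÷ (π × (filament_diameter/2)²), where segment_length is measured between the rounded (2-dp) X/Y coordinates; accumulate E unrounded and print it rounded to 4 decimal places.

G0 X-4.50 Y0.00 Z1.80
G1 X-2.25 Y-3.90 E0.2246
G1 X2.25 Y-3.90 E0.4491
G1 X4.50 Y0.00 E0.6738
G1 X2.25 Y3.90 E0.8984
G1 X-0.06 Y3.90 E1.0136
G1 X-1.50 Y1.40 E1.1576
G1 X-3.69 Y1.40 E1.2668
G1 X-4.50 Y0.00 E1.3475

At z = 1.8 mm: the r=4.5 cylinder gives a regular 6-gon of circumradius 4.5 (constant along its height); the r=3 cylinder at (-3, 4) gives a regular 6-gon of circumradius 3 (constant along its height); the 7.5×26 cube at (8, -3.5) contributes its full rectangle; Subtracting the remaining from the first: starting from the r=4.5 cylinder, the r=3 cylinder at (-3, 4) partially overlaps it — only the 5.47 mm² overlap (of its 23.38 mm²) is removed, clipping the outline; the 7.5×26 cube at (8, -3.5) misses the remaining region (no effect) — 1 connected region. The outline is a single polygon with 8 vertices. Extrusion per mm of travel: 0.8 × 0.15 / (π × 0.875²) = 0.049890. Accumulating E over each segment gives final E = 1.3475.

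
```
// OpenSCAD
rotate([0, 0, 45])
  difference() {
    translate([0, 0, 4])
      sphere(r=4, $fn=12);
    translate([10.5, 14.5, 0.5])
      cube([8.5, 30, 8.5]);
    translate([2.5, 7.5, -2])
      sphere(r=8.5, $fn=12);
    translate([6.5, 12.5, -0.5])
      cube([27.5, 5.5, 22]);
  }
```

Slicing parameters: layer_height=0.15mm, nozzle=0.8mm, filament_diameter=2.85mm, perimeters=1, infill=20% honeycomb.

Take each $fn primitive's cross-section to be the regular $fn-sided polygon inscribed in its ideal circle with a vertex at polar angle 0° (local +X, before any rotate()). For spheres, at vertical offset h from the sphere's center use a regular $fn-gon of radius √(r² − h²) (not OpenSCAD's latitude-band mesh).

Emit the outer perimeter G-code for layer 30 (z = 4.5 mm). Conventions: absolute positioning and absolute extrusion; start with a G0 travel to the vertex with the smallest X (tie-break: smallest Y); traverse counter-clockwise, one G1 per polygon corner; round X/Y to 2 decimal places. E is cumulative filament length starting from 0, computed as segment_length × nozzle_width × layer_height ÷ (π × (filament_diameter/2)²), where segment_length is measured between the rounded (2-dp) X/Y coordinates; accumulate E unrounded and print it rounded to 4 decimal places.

At z = 4.5 mm: the sphere: section is a regular 12-gon, circumradius = √(r²−h²) = √(4²−0.5²) = 3.969; the cube at (10.5, 14.5) (footprint 8.5×30) is included at this height; the r=8.5 sphere at (2.5, 7.5) slices to a regular 12-gon of circumradius 5.477 (√(r²−h²) with h=6.5 from center); the cube at (6.5, 12.5) (footprint 27.5×5.5) is included at this height; Subtracting the remaining from the first: starting from the r=4 sphere, the 8.5×30 cube at (10.5, 14.5) misses the remaining region (no effect); the r=8.5 sphere at (2.5, 7.5) partially overlaps it — only the 4.22 mm² overlap (of its 90.00 mm²) is removed, clipping the outline; the 27.5×5.5 cube at (6.5, 12.5) misses the remaining region (no effect) — 1 connected region; (whole slice rotated 45° about Z — lengths, areas and connectivity unchanged). The outline is a single polygon with 14 vertices. Extrusion per mm of travel: 0.8 × 0.15 / (π × 1.425²) = 0.018811. Accumulating E over each segment gives final E = 0.4614.

G0 X-3.83 Y-1.03 Z4.50
G1 X-2.81 Y-2.81 E0.0386
G1 X-1.03 Y-3.83 E0.0772
G1 X1.03 Y-3.83 E0.1159
G1 X2.81 Y-2.81 E0.1545
G1 X3.83 Y-1.03 E0.1931
G1 X3.83 Y1.03 E0.2319
G1 X2.81 Y2.81 E0.2705
G1 X1.03 Y3.83 E0.3090
G1 X0.70 Y3.83 E0.3153
G1 X0.34 Y3.20 E0.3289
G1 X-2.12 Y1.78 E0.3823
G1 X-3.40 Y1.78 E0.4064
G1 X-3.83 Y1.03 E0.4227
G1 X-3.83 Y-1.03 E0.4614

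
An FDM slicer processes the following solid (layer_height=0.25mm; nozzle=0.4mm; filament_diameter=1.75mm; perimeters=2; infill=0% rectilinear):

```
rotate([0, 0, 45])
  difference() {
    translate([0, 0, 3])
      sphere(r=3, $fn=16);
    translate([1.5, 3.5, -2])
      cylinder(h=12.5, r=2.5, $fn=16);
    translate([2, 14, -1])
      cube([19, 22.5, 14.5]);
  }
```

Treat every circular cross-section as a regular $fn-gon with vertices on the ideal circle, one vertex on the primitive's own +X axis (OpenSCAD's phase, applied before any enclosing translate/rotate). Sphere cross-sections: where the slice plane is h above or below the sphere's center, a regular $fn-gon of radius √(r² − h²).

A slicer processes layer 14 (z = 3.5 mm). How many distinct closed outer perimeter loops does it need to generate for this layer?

1

At z = 3.5 mm: the sphere: section is a regular 16-gon, circumradius = √(r²−h²) = √(3²−0.5²) = 2.958; the r=2.5 cylinder at (1.5, 3.5) contributes a regular 16-gon of circumradius 2.5; the cube at (2, 14) is present — its section is the full 19×22.5 rectangle; Taking the first minus the rest: starting from the r=3 sphere, the r=2.5 cylinder at (1.5, 3.5) partially overlaps it — only the 4.13 mm² overlap (of its 19.13 mm²) is removed, clipping the outline; the 19×22.5 cube at (2, 14) misses the remaining region (no effect) — 1 connected region; (whole slice rotated 45° about Z — lengths, areas and connectivity unchanged). The result has 1 disconnected region.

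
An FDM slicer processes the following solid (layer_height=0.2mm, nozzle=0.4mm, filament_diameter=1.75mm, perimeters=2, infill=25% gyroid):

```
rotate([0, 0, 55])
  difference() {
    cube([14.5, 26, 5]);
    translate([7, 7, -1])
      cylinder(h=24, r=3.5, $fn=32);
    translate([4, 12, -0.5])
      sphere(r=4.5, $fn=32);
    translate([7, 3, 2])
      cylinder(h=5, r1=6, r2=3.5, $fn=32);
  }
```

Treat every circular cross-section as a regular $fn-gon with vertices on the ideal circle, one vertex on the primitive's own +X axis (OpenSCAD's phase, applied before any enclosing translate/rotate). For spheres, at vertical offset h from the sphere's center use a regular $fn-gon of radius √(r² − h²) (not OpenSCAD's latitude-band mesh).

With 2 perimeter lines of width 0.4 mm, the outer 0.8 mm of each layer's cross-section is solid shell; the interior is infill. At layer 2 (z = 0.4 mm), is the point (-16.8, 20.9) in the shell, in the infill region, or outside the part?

shell

At z = 0.4 mm: the cube (footprint 14.5×26) is included at this height; the r=3.5 cylinder at (7, 7) gives a regular 32-gon of circumradius 3.5 (constant along its height); the r=4.5 sphere at (4, 12) slices to a regular 32-gon of circumradius 4.409 (√(r²−h²) with h=0.9 from center); the cone at (7, 3) is not intersected at this z (z outside [2, 7]); Taking the first minus the rest: starting from the 14.5×26 cube, the r=3.5 cylinder at (7, 7) lies wholly inside it (removes its full 38.24 mm² and its 21.96 mm outline becomes a hole wall); the r=4.5 sphere at (4, 12) partially overlaps it — only the 52.31 mm² overlap (of its 60.68 mm²) is removed, clipping the outline — 1 connected region; (rotated 55° about Z; rotation is an isometry so areas/perimeters/island counts are preserved). Overall, the cross-section is a single solid region. Undo the 55° rotation: the query point maps to (7.484, 25.750) in the un-rotated model frame. The nearest boundary edge runs (0.00, 26.00)→(14.50, 26.00); distance from the point to it = 0.25 mm. The point is inside the cross-section, 0.25 mm from the nearest boundary — within the 0.8 mm shell band (2 × 0.4).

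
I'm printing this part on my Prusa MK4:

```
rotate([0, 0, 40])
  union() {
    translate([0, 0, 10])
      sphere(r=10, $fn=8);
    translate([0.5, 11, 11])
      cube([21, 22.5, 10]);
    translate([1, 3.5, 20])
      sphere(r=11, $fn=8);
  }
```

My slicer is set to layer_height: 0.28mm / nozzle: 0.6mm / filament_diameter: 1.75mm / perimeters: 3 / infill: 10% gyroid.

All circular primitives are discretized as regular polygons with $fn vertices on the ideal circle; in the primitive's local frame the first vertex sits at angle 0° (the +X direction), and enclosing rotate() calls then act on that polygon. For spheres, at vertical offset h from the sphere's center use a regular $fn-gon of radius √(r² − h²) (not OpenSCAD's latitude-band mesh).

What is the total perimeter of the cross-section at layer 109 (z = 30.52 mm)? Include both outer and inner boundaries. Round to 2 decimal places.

At z = 30.52 mm: the sphere does not reach this height (|z−center|=20.520 > r=10); the cube at (0.5, 11) does not reach this height (z outside [11, 21]); the sphere at (1, 3.5): section is a regular 8-gon, circumradius = √(r²−h²) = √(11²−10.52²) = 3.214 (perimeter = 2·8·3.214·sin(180°/8) = 19.68 mm); Merging all regions: only the r=11 sphere at (1, 3.5) is present, so the union is just that shape — boundary = 19.68 mm; (rotated 40° about Z; rotation is an isometry so areas/perimeters/island counts are preserved). Overall, the cross-section is a single solid region. Total boundary length (outer) = 19.68 mm.

19.68 mm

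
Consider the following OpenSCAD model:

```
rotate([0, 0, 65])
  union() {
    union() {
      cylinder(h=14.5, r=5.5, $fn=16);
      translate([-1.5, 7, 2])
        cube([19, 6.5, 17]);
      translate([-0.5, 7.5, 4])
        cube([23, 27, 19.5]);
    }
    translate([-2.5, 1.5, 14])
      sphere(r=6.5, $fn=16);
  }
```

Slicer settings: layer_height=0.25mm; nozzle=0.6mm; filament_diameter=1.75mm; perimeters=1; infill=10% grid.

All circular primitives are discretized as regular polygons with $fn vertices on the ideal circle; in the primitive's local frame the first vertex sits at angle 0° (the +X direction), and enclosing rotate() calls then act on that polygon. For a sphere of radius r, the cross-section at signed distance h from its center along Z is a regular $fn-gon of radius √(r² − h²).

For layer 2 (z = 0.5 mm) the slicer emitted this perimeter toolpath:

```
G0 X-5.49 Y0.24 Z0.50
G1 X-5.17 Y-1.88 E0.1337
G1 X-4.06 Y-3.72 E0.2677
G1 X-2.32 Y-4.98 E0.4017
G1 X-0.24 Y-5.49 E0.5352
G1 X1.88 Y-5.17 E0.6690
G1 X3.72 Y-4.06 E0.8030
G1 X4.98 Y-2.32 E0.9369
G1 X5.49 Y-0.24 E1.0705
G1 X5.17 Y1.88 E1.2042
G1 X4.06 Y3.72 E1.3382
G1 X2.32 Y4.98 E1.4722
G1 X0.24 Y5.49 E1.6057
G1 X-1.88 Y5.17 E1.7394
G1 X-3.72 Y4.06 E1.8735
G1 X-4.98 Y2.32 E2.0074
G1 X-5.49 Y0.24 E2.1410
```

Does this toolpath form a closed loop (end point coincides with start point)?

yes

Start point (G0): (-5.49, 0.24). End point (last G1): the path returns to the start — closed.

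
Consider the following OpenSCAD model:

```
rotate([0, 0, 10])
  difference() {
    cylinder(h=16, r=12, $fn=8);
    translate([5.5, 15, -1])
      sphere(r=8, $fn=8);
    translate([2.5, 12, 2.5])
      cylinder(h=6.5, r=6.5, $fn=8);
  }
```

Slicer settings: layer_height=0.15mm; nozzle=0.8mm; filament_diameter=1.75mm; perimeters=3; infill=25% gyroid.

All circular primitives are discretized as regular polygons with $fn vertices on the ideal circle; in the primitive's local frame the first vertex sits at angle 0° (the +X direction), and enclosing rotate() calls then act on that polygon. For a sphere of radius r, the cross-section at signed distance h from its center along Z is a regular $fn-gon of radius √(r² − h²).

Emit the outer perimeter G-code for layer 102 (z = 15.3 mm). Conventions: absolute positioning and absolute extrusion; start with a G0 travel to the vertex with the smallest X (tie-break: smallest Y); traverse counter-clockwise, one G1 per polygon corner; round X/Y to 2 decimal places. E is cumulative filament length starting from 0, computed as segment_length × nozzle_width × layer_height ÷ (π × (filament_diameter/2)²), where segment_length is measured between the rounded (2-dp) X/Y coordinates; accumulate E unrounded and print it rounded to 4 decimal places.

G0 X-11.82 Y-2.08 Z15.30
G1 X-6.88 Y-9.83 E0.4585
G1 X2.08 Y-11.82 E0.9164
G1 X9.83 Y-6.88 E1.3749
G1 X11.82 Y2.08 E1.8329
G1 X6.88 Y9.83 E2.2914
G1 X-2.08 Y11.82 E2.7493
G1 X-9.83 Y6.88 E3.2078
G1 X-11.82 Y-2.08 E3.6657

At z = 15.3 mm: the r=12 cylinder gives a regular 8-gon of circumradius 12 (constant along its height); the sphere at (5.5, 15) does not reach this height (|z−center|=16.300 > r=8); the cylinder at (2.5, 12) is not intersected at this z (z outside [2.5, 9]); Subtracting the remaining from the first: none of the subtracted shapes is present at this height, so the r=12 cylinder is unchanged — 1 connected region; (rotated 10° about Z; rotation is an isometry so areas/perimeters/island counts are preserved). The outline is a single polygon with 8 vertices. Extrusion per mm of travel: 0.8 × 0.15 / (π × 0.875²) = 0.049890. Accumulating E over each segment gives final E = 3.6657.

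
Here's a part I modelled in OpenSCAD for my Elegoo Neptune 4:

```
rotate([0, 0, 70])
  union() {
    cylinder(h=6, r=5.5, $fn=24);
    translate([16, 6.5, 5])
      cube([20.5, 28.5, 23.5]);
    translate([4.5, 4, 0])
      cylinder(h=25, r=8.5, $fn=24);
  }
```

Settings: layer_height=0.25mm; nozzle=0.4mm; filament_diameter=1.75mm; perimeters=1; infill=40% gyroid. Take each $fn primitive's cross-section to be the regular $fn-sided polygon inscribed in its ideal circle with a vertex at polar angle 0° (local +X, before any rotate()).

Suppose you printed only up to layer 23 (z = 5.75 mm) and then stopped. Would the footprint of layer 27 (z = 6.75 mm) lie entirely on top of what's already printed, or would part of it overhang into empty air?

entirely on top

Compare the two slices. At z = 5.75: the r=5.5 cylinder contributes a regular 24-gon of circumradius 5.5 (area = (24/2)·5.500²·sin(360°/24) = 93.95 mm²); the cube at (16, 6.5) (footprint 20.5×28.5) is included at this height (area 584.25 mm²); the cylinder at (4.5, 4): section is a regular 24-gon, circumradius r=8.5 (area = (24/2)·8.500²·sin(360°/24) = 224.40 mm²); Taking the union: the regions partially overlap — summed areas 902.60 mm² minus the doubly-counted overlap 66.62 mm² gives 835.98 mm² — area = 835.98 mm²; (rotated 70° about Z; rotation is an isometry so areas/perimeters/island counts are preserved). At z = 6.75: the cylinder is absent (z outside [0, 6]); the cube at (16, 6.5) is present — its section is the full 20.5×28.5 rectangle (area 584.25 mm²); the cylinder at (4.5, 4): section is a regular 24-gon, circumradius r=8.5 (area = (24/2)·8.500²·sin(360°/24) = 224.40 mm²); Merging all regions: the 2 present regions are separate (no shared area or edge), so areas and boundary lengths simply add and each stays a separate island — area = 808.65 mm²; (rotated 70° about Z; rotation is an isometry so areas/perimeters/island counts are preserved). Checking containment: the cross-section at z = 6.75 is a subset of the cross-section at z = 5.75.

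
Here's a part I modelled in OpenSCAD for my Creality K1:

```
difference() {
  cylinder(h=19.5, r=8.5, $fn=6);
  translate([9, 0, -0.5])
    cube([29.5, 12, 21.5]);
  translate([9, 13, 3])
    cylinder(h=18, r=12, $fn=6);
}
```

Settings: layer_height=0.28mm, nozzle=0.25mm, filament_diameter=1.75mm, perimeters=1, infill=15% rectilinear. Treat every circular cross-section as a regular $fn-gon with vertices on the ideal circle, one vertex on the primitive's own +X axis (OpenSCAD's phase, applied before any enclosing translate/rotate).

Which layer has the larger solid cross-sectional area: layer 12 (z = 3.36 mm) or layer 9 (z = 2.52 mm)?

layer 9 (z = 2.52 mm)

Layer 12 (z = 3.36): the r=8.5 cylinder contributes a regular 6-gon of circumradius 8.5 (area = (6/2)·8.500²·sin(360°/6) = 187.71 mm²); the 29.5×12 cube at (9, 0) contributes its full rectangle (area 354.00 mm²); the r=12 cylinder at (9, 13) contributes a regular 6-gon of circumradius 12 (area = (6/2)·12.000²·sin(360°/6) = 374.12 mm²); After the difference (first − rest): starting from the r=8.5 cylinder (187.71 mm²), the 29.5×12 cube at (9, 0) misses the remaining region (no effect); the r=12 cylinder at (9, 13) partially overlaps it — only the 18.99 mm² overlap (of its 374.12 mm²) is removed, clipping the outline — area = 168.72 mm². So its area = 168.72 mm². Layer 9 (z = 2.52): the r=8.5 cylinder contributes a regular 6-gon of circumradius 8.5 (area = (6/2)·8.500²·sin(360°/6) = 187.71 mm²); the cube at (9, 0) (footprint 29.5×12) is included at this height (area 354.00 mm²); the cylinder at (9, 13) does not reach this height (z outside [3, 21]); Taking the first minus the rest: starting from the r=8.5 cylinder (187.71 mm²), the 29.5×12 cube at (9, 0) misses the remaining region (no effect) — area = 187.71 mm². So its area = 187.71 mm². Layer 9 is larger (187.71 vs 168.72 mm²).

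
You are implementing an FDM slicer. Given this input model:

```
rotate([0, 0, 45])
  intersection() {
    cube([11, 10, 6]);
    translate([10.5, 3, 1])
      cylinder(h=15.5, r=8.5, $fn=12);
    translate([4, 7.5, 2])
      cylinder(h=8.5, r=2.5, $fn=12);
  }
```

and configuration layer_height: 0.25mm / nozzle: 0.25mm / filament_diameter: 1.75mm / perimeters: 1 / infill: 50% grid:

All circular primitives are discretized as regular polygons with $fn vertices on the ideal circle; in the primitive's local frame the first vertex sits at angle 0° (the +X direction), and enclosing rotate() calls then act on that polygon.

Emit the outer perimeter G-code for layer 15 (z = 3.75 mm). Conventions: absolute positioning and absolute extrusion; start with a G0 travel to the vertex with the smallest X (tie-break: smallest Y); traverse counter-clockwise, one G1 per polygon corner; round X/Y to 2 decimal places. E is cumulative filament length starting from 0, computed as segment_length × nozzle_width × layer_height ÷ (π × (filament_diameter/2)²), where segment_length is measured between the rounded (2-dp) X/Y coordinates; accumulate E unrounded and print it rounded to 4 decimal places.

G0 X-2.91 Y7.35 Z3.75
G1 X-1.97 Y5.72 E0.0489
G1 X-1.83 Y5.72 E0.0525
G1 X-0.71 Y6.36 E0.0860
G1 X-0.06 Y7.48 E0.1197
G1 X-0.06 Y8.78 E0.1535
G1 X-0.71 Y9.90 E0.1871
G1 X-1.83 Y10.55 E0.2208
G1 X-2.91 Y10.55 E0.2488
G1 X-2.91 Y7.35 E0.3320

At z = 3.75 mm: the cube is present — its section is the full 11×10 rectangle; the cylinder at (10.5, 3): section is a regular 12-gon, circumradius r=8.5; the r=2.5 cylinder at (4, 7.5) contributes a regular 12-gon of circumradius 2.5; Taking the intersection: the r=8.5 cylinder at (10.5, 3) partially overlaps the 11×10 cube; clipping to the common part keeps 79.46 mm²; the r=2.5 cylinder at (4, 7.5) partially overlaps the running intersection; clipping to the common part keeps 10.70 mm² — 1 connected region; (whole slice rotated 45° about Z — lengths, areas and connectivity unchanged). The outline is a single polygon with 9 vertices. Extrusion per mm of travel: 0.25 × 0.25 / (π × 0.875²) = 0.025984. Accumulating E over each segment gives final E = 0.3320.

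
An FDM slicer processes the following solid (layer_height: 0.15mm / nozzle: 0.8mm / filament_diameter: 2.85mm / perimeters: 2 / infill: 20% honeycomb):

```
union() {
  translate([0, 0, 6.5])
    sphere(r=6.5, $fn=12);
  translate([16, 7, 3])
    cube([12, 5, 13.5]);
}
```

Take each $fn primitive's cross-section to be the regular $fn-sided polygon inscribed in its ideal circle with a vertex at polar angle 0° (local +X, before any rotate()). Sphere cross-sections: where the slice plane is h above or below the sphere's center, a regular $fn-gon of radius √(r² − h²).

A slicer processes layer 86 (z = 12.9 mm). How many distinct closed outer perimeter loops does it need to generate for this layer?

2

At z = 12.9 mm: the r=6.5 sphere slices to a regular 12-gon of circumradius 1.136 (√(r²−h²) with h=6.4 from center); the cube at (16, 7) (footprint 12×5) is included at this height; Taking the union: the 2 present regions are separate (no shared area or edge), so areas and boundary lengths simply add and each stays a separate island — 2 connected regions. The result has 2 disconnected regions.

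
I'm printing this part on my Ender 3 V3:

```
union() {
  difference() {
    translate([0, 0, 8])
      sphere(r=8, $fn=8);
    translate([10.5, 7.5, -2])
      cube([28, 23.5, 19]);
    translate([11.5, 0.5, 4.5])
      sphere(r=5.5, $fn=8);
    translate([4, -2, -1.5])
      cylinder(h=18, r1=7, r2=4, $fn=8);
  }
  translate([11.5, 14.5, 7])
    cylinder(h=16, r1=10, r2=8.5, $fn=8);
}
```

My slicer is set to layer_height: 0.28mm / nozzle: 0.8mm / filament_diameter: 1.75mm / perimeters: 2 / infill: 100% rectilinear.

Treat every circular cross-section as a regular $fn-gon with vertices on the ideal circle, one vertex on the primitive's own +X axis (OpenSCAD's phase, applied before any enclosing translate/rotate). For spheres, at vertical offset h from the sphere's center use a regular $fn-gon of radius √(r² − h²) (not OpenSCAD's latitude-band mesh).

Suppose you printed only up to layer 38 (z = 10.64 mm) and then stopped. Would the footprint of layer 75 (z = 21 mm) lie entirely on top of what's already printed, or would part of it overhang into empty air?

Compare the two slices. At z = 10.64: the r=8 sphere contributes a regular 8-gon of circumradius √(8²−2.64²) = 7.552 (area = (8/2)·7.552²·sin(360°/8) = 161.31 mm²); the cube at (10.5, 7.5) (footprint 28×23.5) is included at this height (area 658.00 mm²); the sphere at (11.5, 0.5) is absent (|z−center|=6.140 > r=5.5); the cone at (4, -2) (r1=7→r2=4) has section circumradius 4.977 here — a regular 8-gon (area = (8/2)·4.977²·sin(360°/8) = 70.05 mm²); Taking the first minus the rest: starting from the r=8 sphere (161.31 mm²), the 28×23.5 cube at (10.5, 7.5) misses the remaining region (no effect); the cone at (4, -2) partially overlaps it — only the 55.15 mm² overlap (of its 70.05 mm²) is removed, clipping the outline — area = 106.16 mm²; the cone at (11.5, 14.5): at t=0.228 of its height the radius interpolates to r₁+(r₂−r₁)t = 9.659, giving a regular 8-gon of that circumradius (area = (8/2)·9.659²·sin(360°/8) = 263.87 mm²); Combining (union): the 2 present regions are separate (no shared area or edge), so areas and boundary lengths simply add and each stays a separate island — area = 370.03 mm². At z = 21: the sphere is absent (|z−center|=13.000 > r=8); the cube at (10.5, 7.5) is absent (z outside [-2, 17]); the sphere at (11.5, 0.5) is absent (|z−center|=16.500 > r=5.5); the cone at (4, -2) is absent (z outside [-1.5, 16.5]); Taking the first minus the rest: the first operand is absent here, so nothing remains; the cone at (11.5, 14.5) (r1=10→r2=8.5) has section circumradius 8.688 here — a regular 8-gon (area = (8/2)·8.688²·sin(360°/8) = 213.47 mm²); Taking the union: only the cone at (11.5, 14.5) is present, so the union is just that shape — area = 213.47 mm². Checking containment: the cross-section at z = 21 is a subset of the cross-section at z = 10.64.

entirely on top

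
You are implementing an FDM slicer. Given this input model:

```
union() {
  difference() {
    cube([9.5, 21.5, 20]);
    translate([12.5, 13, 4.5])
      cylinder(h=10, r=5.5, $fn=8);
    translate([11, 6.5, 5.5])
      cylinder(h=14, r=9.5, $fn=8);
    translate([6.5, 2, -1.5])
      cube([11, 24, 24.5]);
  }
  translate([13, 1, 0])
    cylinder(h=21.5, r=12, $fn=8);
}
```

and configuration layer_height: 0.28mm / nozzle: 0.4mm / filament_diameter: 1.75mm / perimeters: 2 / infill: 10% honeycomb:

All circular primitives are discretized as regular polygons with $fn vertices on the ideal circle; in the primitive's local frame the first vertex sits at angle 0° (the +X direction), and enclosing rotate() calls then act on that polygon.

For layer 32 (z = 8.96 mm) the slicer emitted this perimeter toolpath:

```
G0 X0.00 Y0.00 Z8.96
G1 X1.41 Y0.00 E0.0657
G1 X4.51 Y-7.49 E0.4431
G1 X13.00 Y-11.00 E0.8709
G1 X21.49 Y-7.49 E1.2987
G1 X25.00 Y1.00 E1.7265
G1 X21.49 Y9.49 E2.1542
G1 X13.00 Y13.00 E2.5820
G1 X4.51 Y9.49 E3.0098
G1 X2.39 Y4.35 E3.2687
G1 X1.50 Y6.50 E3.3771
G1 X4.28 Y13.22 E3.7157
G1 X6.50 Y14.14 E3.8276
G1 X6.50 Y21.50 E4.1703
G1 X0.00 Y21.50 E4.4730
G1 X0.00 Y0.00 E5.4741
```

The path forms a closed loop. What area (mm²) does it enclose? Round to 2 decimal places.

Apply the shoelace formula to the sequence of (X, Y) vertices; enclosed area = 490.80 mm².

490.80 mm²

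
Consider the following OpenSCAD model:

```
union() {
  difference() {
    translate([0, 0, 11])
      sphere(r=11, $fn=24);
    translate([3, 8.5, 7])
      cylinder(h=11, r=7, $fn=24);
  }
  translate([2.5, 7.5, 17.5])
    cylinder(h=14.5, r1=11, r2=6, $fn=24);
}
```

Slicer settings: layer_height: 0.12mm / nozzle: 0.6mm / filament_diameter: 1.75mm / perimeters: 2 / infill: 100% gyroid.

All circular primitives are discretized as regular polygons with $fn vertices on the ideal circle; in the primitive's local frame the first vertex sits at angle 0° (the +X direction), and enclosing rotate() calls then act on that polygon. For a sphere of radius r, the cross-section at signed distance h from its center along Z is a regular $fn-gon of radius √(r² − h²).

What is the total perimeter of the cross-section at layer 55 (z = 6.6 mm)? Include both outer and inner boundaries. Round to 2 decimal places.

63.16 mm

At z = 6.6 mm: the sphere: section is a regular 24-gon, circumradius = √(r²−h²) = √(11²−4.4²) = 10.082 (perimeter = 2·24·10.082·sin(180°/24) = 63.16 mm); the cylinder at (3, 8.5) does not reach this height (z outside [7, 18]); After the difference (first − rest): none of the subtracted shapes is present at this height, so the r=11 sphere is unchanged — boundary = 63.16 mm; the cone at (2.5, 7.5) is not intersected at this z (z outside [17.5, 32]); Merging all regions: only the result so far is present, so the union is just that shape — boundary = 63.16 mm. Overall, the cross-section is a single solid region. Total boundary length (outer) = 63.16 mm.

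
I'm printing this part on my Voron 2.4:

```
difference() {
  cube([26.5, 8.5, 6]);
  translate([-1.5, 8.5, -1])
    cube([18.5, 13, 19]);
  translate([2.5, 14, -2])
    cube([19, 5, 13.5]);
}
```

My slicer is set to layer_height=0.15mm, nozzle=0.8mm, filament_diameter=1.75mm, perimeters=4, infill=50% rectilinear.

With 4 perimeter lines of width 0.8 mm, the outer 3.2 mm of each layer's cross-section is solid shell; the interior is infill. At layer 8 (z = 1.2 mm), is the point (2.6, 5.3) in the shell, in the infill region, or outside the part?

shell

At z = 1.2 mm: the cube (footprint 26.5×8.5) is included at this height; the cube at (-1.5, 8.5) is present — its section is the full 18.5×13 rectangle; the 19×5 cube at (2.5, 14) contributes its full rectangle; Taking the first minus the rest: starting from the 26.5×8.5 cube, the 18.5×13 cube at (-1.5, 8.5) misses the remaining region (no effect); the 19×5 cube at (2.5, 14) misses the remaining region (no effect) — 1 connected region. Overall, the cross-section is a single solid region. The nearest boundary edge runs (0.00, 0.00)→(0.00, 8.50); distance from the point to it = 2.60 mm. The point is inside the cross-section, 2.60 mm from the nearest boundary — within the 3.2 mm shell band (4 × 0.8).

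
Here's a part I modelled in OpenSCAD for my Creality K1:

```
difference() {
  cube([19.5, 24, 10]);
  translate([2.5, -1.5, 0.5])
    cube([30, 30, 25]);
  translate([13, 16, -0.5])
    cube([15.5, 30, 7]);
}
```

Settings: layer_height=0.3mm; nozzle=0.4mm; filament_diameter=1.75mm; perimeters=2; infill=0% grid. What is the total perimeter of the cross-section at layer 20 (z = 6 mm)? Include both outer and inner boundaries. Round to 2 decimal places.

53.00 mm

At z = 6 mm: the cube is present — its section is the full 19.5×24 rectangle (perimeter 87.00 mm); the 30×30 cube at (2.5, -1.5) contributes its full rectangle (perimeter 120.00 mm); the cube at (13, 16) (footprint 15.5×30) is included at this height (perimeter 91.00 mm); Subtracting the remaining from the first: starting from the 19.5×24 cube, the 30×30 cube at (2.5, -1.5) partially overlaps it — only the 408.00 mm² overlap (of its 900.00 mm²) is removed, clipping the outline; the 15.5×30 cube at (13, 16) misses the remaining region (no effect) — boundary = 53.00 mm. Overall, the cross-section is a single solid region. Total boundary length (outer) = 53.00 mm.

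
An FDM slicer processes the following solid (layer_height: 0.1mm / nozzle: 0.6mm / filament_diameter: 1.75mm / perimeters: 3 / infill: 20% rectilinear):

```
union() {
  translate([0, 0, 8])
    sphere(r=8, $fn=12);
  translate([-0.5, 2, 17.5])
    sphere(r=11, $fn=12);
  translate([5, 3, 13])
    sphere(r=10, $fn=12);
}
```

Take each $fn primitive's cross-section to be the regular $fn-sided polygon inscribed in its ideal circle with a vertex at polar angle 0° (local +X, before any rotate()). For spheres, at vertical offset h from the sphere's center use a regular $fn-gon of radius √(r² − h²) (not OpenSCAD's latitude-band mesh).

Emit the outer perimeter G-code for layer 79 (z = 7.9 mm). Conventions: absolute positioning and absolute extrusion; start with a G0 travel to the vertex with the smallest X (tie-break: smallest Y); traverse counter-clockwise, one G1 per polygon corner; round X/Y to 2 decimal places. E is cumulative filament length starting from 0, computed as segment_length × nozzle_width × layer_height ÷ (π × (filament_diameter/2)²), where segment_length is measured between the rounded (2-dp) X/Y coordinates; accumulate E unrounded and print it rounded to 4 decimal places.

G0 X-8.00 Y0.00 Z7.90
G1 X-6.93 Y-4.00 E0.1033
G1 X-4.00 Y-6.93 E0.2067
G1 X0.00 Y-8.00 E0.3099
G1 X4.00 Y-6.93 E0.4132
G1 X5.44 Y-5.48 E0.4642
G1 X9.30 Y-4.45 E0.5639
G1 X12.45 Y-1.30 E0.6750
G1 X13.60 Y3.00 E0.7860
G1 X12.45 Y7.30 E0.8971
G1 X9.30 Y10.45 E1.0082
G1 X5.00 Y11.60 E1.1192
G1 X0.70 Y10.45 E1.2302
G1 X-2.39 Y7.36 E1.3393
G1 X-4.00 Y6.93 E1.3808
G1 X-6.93 Y4.00 E1.4842
G1 X-8.00 Y0.00 E1.5875

At z = 7.9 mm: the sphere: section is a regular 12-gon, circumradius = √(r²−h²) = √(8²−0.1²) = 7.999; the r=11 sphere at (-0.5, 2) slices to a regular 12-gon of circumradius 5.370 (√(r²−h²) with h=9.6 from center); the r=10 sphere at (5, 3) contributes a regular 12-gon of circumradius √(10²−5.1²) = 8.602; Merging all regions: the regions partially overlap (shared area 200.56 mm²), so overlapping operands fuse into one piece — 1 connected region. The outline is a single polygon with 16 vertices. Extrusion per mm of travel: 0.6 × 0.1 / (π × 0.875²) = 0.024945. Accumulating E over each segment gives final E = 1.5875.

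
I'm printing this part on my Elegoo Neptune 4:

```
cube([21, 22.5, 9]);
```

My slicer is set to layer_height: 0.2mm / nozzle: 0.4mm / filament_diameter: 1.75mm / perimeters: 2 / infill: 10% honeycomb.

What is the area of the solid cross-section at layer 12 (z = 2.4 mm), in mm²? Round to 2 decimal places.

472.50 mm²

At z = 2.4 mm: the cube (footprint 21×22.5) is included at this height (area 472.50 mm²). Overall, the cross-section is a single solid region. Net area = 472.50 mm².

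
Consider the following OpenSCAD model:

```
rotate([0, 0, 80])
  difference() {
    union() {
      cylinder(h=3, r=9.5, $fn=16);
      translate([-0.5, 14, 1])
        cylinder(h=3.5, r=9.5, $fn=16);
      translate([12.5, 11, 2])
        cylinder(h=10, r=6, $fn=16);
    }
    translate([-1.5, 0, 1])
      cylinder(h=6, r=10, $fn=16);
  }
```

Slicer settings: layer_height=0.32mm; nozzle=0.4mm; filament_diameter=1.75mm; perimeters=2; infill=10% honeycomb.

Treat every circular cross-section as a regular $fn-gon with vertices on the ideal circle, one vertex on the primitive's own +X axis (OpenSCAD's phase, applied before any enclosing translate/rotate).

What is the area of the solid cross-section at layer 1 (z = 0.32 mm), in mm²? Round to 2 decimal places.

At z = 0.32 mm: the r=9.5 cylinder gives a regular 16-gon of circumradius 9.5 (constant along its height) (area = (16/2)·9.500²·sin(360°/16) = 276.30 mm²); the cylinder at (-0.5, 14) is absent (z outside [1, 4.5]); the cylinder at (12.5, 11) is absent (z outside [2, 12]); Combining (union): only the r=9.5 cylinder is present, so the union is just that shape — area = 276.30 mm²; the cylinder at (-1.5, 0) does not reach this height (z outside [1, 7]); Subtracting the remaining from the first: none of the subtracted shapes is present at this height, so the result so far is unchanged — area = 276.30 mm²; (rotated 80° about Z; rotation is an isometry so areas/perimeters/island counts are preserved). Overall, the cross-section is a single solid region. Net area = 276.30 mm².

276.30 mm²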